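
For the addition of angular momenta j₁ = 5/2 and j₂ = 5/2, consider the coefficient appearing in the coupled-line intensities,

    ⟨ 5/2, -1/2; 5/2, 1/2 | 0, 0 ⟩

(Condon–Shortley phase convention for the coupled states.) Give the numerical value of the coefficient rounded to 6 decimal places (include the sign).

−√(1/6) = -0.408248

triangle: 5!·0!·0!/6! = 120/720
(j±m)!: 2!·3!·3!·2!·0!·0! = 144
prefactor² = (2J+1)·Δ·N² = 24
  k=3: −1/(3!·2!·0!·0!·0!·0!) = -1/12
Σ = -1/12  ⇒  CG² = 24·(-1/12)² = 1/6
CG = −√(1/6) = -0.408248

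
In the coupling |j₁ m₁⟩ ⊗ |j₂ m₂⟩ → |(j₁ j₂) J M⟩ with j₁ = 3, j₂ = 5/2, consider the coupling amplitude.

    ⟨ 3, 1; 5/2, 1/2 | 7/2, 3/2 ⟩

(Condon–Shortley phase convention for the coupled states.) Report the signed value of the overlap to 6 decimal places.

−√(5/21) = -0.487950

triangle: 2!·4!·3!/10! = 288/3628800
(j±m)!: 4!·2!·3!·2!·5!·2! = 138240
prefactor² = (2J+1)·Δ·N² = 3072/35
  k=0: +1/(0!·2!·2!·3!·2!·0!) = 1/48
  k=1: −1/(1!·1!·1!·2!·3!·1!) = -1/12
  k=2: +1/(2!·0!·0!·1!·4!·2!) = 1/96
Σ = -5/96  ⇒  CG² = 3072/35·(-5/96)² = 5/21
CG = −√(5/21) = -0.487950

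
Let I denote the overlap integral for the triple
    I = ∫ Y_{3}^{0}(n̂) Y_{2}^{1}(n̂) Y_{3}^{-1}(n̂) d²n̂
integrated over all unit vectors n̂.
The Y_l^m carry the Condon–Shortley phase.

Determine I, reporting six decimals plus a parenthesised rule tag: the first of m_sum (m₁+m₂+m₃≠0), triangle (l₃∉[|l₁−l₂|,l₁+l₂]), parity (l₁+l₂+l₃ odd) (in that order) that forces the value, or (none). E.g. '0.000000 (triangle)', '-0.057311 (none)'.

-0.059471 (none)

Rules hold: Σm=0, L=8 even, 1≤3≤5.
N = 7·5·7 = 245
Δ = 2!·4!·2!/9! = 1/3780
Racah Σ t=0..2: t=0:+1/24 t=1:−1/4 t=2:+1/24 = -1/6
⇒ 3j(3 2 3; 0 0 0)² = 4/105, sgn +1
Racah Σ t=1..2: t=1:−1/8 t=2:+1/12 = -1/24
⇒ 3j(3 2 3; 0 1 -1)² = 1/210, sgn -1
4πI² = N·(3j₀)²·(3jₘ)² = 2/45
I = -1·√(0.0444444/4π) = -0.05947080
No selection rule forces the value: the integral is nonzero (none).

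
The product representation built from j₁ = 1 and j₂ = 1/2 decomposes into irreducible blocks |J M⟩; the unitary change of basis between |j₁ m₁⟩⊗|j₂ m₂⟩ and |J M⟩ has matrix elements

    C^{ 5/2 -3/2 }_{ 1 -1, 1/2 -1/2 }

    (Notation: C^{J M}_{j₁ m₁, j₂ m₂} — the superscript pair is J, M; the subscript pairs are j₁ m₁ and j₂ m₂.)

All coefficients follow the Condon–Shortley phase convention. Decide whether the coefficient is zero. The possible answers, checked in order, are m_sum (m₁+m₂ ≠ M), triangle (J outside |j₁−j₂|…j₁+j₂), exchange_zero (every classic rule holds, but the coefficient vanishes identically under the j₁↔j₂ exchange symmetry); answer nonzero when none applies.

triangle

m-sum: m₁+m₂ = -1+(-1/2) = -3/2, M = -3/2  ✓
triangle: need |j₁−j₂| ≤ J ≤ j₁+j₂, i.e. J ∈ [1/2, 3/2]; J = 5/2 is outside ✗ ⇒ coefficient is 0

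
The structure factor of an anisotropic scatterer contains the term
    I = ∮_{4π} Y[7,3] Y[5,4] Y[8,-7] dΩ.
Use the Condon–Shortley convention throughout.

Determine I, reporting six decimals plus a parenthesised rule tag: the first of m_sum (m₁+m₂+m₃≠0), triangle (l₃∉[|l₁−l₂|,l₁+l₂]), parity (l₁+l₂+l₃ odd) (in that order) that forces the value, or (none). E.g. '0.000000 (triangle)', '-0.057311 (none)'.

0.161070 (none)

Checks pass: Σm=0; 20 even; l₃=8∈[2,12].
(2·7+1)(2·5+1)(2·8+1) = 2805
Δ: 4! 10! 6! / 21! → 1/814773960
sum: t=0:+1/87091200 t=1:−1/4976640 t=2:+1/2073600 t=3:−1/4976640 t=4:+1/87091200 = 1/9676800
3j²(7 5 8; 0 0 0) = Δ·Π!·Σ² = 360/46189  (sign +1)
sum: t=3:−1/1567641600 t=4:+1/10450944000 = -17/31352832000
3j²(7 5 8; 3 4 -7) = Δ·Π!·Σ² = 17/1140  (sign +1)
combine: 4πI² = 2805·360/46189·17/1140 = 1530/4693
take √, sign +1: I = 0.16107031
No selection rule forces the value: the integral is nonzero (none).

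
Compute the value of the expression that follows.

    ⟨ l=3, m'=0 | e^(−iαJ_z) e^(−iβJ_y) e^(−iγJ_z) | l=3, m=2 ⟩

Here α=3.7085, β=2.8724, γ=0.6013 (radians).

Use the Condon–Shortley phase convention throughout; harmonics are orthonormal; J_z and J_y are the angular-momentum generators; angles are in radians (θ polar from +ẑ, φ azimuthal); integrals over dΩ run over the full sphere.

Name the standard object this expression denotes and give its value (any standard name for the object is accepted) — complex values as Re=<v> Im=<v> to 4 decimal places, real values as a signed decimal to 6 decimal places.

Wigner D-matrix element, Re=-0.0336 Im=0.0871

This is a Wigner D-matrix element — the rotation-matrix element ⟨l m'| R(α,β,γ) |l m⟩ in the angular-momentum basis.
First d^3_{0,2}(β=2.8724), then the phase factors e^{-i(0)α} and e^{-i(2)γ}:
c=cos(2.872400/2)=0.134190, s=sin(2.872400/2)=0.990956; N=√[6·6·120·1]=65.726707
k: max(0,(2)−(0))=2 … min(3+(2),3−(0))=3
  k=2: (−1)^0·65.7267/(12)·0.1342^4·0.9910^2 = +0.001744
  k=3: (−1)^1·65.7267/(12)·0.1342^2·0.9910^4 = -0.095109
d^3_{0,2}(2.8724) = +0.001744 -0.095109 = -0.093365
Attach z-rotation phases: D = e^{-i(0)(3.7085)}·(-0.093365)·e^{-i(2)(0.6013)} = -0.033605+0.087107i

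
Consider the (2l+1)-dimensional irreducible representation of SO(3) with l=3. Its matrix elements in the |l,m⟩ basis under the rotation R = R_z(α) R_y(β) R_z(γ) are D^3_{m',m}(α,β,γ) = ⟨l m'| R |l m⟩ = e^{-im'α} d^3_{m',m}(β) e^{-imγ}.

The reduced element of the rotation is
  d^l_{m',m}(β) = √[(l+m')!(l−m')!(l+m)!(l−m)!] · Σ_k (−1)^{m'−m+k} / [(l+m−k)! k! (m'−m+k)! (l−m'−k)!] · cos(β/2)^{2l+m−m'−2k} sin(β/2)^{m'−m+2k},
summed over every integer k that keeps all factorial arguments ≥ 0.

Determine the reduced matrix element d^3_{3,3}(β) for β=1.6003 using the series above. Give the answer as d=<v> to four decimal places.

d^3_{3,3}(β=1.6003) via the finite sum:
Half-angle: c=0.696599, s=0.717461. N=√(720·1·720·1)=720.000000
k∈{0} keeps every argument non-negative
  k=0: (−1)^0·720.0000/(720)·0.6966^6·0.7175^0 = +0.114261
d^3_{3,3}(1.6003) = +0.114261

d=0.1143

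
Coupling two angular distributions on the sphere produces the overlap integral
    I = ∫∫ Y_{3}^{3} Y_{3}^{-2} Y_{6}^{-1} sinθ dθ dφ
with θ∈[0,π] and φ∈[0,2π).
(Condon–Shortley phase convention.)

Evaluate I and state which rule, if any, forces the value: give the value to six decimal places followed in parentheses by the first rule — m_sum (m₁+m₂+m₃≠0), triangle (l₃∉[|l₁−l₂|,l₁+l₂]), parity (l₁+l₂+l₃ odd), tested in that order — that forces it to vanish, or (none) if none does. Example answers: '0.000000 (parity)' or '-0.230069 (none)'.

-0.031364 (none)

Checks pass: Σm=0; 12 even; l₃=6∈[0,6].
(2·3+1)(2·3+1)(2·6+1) = 637
Δ: 0! 6! 6! / 13! → 1/12012
sum: t=0:+1/1296 = 1/1296
3j²(3 3 6; 0 0 0) = Δ·Π!·Σ² = 100/3003  (sign +1)
sum: t=0:+1/86400 = 1/86400
3j²(3 3 6; 3 -2 -1) = Δ·Π!·Σ² = 1/1716  (sign -1)
combine: 4πI² = 637·100/3003·1/1716 = 175/14157
take √, sign -1: I = -0.03136379
No selection rule forces the value: the integral is nonzero (none).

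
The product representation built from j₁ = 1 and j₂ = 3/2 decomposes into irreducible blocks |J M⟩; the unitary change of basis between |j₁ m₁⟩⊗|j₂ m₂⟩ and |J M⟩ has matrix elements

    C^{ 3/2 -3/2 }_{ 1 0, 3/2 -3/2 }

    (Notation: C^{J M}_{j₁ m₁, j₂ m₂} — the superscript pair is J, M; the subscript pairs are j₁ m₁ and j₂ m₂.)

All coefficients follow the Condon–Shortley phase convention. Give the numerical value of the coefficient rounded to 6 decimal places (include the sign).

+0.774597  (= +√(3/5))

√[4·1!1!2!/5! · 1!1!0!3!0!3!] = √(12/5)
  +(−1)^0/∏(0,1,1,0,0,2)! = 1/2  (running 1/2)
⟨..|..⟩ = √(12/5)·(1/2) = +0.774597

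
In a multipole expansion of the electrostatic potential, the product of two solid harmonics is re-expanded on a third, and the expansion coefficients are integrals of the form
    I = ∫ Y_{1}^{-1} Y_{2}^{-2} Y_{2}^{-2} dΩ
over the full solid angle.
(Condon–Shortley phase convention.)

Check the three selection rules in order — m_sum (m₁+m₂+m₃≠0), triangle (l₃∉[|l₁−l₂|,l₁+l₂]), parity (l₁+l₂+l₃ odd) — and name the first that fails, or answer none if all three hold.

m_sum

azimuthal sum: -1 − 2 − 2 = -5  ✗
1 ≤ 2 ≤ 3 (triangle on l)
L = 1 + 2 + 2 = 5 (odd)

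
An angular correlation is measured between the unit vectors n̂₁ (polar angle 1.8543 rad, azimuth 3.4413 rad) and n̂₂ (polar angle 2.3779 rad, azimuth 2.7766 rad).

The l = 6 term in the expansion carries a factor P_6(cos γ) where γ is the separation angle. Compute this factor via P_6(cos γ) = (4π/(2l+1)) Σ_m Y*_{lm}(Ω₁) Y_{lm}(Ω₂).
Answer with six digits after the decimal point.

-0.204701

Addition theorem: P_6(cos γ) = (4π/13) Σ_m Y*_{lm}(Ω₁) Y_{lm}(Ω₂), m = −6…6:
  m=-6: (-0.08531 + 0.36859j) × (-0.03068 + 0.04305j) = -0.01325 - 0.01498j  (running Σ = -0.01325 - 0.01498j)
  m=-5: (0.02757 + 0.38084j) × (-0.04809 + 0.18510j) = -0.07182 - 0.01321j  (running Σ = -0.08507 - 0.02819j)
  m=-4: (-0.01535 - 0.03934j) × (0.04278 + 0.38441j) = 0.01447 - 0.00758j  (running Σ = -0.07060 - 0.03577j)
  m=-3: (-0.21467 - 0.27003j) × (0.19524 + 0.37889j) = 0.06040 - 0.13405j  (running Σ = -0.01020 - 0.16983j)
  m=-2: (-0.05115 - 0.03495j) × (0.06861 + 0.06140j) = -0.00136 - 0.00554j  (running Σ = -0.01157 - 0.17537j)
  m=-1: (0.30176 + 0.09325j) × (-0.32091 - 0.12263j) = -0.08540 - 0.06693j  (running Σ = -0.09697 - 0.24229j)
  m=0: (0.08886 + 0.00000j) × (-0.20058 + 0.00000j) = -0.01782 + 0.00000j  (running Σ = -0.11479 - 0.24229j)
  m=1: (-0.30176 + 0.09325j) × (0.32091 - 0.12263j) = -0.08540 + 0.06693j  (running Σ = -0.20020 - 0.17537j)
  m=2: (-0.05115 + 0.03495j) × (0.06861 - 0.06140j) = -0.00136 + 0.00554j  (running Σ = -0.20156 - 0.16983j)
  m=3: (0.21467 - 0.27003j) × (-0.19524 + 0.37889j) = 0.06040 + 0.13405j  (running Σ = -0.14116 - 0.03577j)
  m=4: (-0.01535 + 0.03934j) × (0.04278 - 0.38441j) = 0.01447 + 0.00758j  (running Σ = -0.12670 - 0.02819j)
  m=5: (-0.02757 + 0.38084j) × (0.04809 + 0.18510j) = -0.07182 + 0.01321j  (running Σ = -0.19852 - 0.01498j)
  m=6: (-0.08531 - 0.36859j) × (-0.03068 - 0.04305j) = -0.01325 + 0.01498j  (running Σ = -0.21176 + 0.00000j)
Accumulated sum -0.21176 + 0.00000j; after 4π/(2l+1) scaling, -0.20470 + 0.00000j ⇒ P_6 = -0.204701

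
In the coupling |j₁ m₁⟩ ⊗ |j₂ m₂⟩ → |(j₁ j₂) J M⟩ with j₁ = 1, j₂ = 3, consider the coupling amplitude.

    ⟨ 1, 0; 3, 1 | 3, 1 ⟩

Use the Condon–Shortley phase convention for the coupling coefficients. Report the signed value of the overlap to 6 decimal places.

j₁+j₂−J=1  J+j₁−j₂=1  J−j₁+j₂=5  j₁+j₂+J+1=8
(j₁±m₁, j₂±m₂, J±M) = (1,1,4,2,4,2)
P² = 48
sum k=0..1:
  [0] +1/24 = 1/24
  [1] −1/12 = -1/12
S = -1/24
C² = P²·S² = 1/12 ; C = -0.288675

-0.288675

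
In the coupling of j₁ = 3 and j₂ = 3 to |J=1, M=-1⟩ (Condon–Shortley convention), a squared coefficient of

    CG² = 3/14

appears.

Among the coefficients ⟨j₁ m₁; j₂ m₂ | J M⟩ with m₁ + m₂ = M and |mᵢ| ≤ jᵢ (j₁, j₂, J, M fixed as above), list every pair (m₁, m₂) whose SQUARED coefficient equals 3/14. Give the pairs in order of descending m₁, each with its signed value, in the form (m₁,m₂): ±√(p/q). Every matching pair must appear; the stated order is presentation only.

(0,-1): +√(3/14); (-1,0): −√(3/14)

Admissible pairs with m₁+m₂ = M = -1: (-3,2), (-2,1), (-1,0), (0,-1), (1,-2), (2,-3)
  (m₁,m₂)=(2,-3): CG² = 3/28, CG = +√(3/28)
  (m₁,m₂)=(1,-2): CG² = 5/28, CG = −√(5/28)
  (m₁,m₂)=(0,-1): CG² = 3/14, CG = +√(3/14)   ← matches the target
  (m₁,m₂)=(-1,0): CG² = 3/14, CG = −√(3/14)   ← matches the target
  (m₁,m₂)=(-2,1): CG² = 5/28, CG = +√(5/28)
  (m₁,m₂)=(-3,2): CG² = 3/28, CG = −√(3/28)
Pairs with CG² = 3/14: (0,-1): +√(3/14); (-1,0): −√(3/14)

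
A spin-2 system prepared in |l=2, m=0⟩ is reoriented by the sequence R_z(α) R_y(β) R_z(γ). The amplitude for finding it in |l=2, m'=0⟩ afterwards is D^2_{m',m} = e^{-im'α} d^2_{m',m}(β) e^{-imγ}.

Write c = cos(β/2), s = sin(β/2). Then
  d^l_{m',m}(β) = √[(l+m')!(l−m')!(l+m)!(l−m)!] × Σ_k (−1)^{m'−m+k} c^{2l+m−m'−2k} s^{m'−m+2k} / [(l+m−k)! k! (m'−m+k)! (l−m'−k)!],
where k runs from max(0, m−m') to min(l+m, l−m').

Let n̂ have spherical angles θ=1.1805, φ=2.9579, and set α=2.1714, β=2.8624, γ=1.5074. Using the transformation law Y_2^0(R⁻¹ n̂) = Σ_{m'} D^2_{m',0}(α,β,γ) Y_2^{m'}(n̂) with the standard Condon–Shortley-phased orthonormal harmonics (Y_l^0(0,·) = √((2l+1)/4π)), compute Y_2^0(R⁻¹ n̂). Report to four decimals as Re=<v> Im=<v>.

Re=-0.2828 Im=0.0000

Need the full column D^2_{m',0} for m'=−2..2 at α=2.1714, β=2.8624, γ=1.5074.
cos(β/2)=0.139143, sin(β/2)=0.990272
d^2_{-2,0}: single k=2 term ⇒ +0.046506;  D = -0.016800-0.043366i
d^2_{-1,0}: k∈[1..2] ⇒ +0.006535 -0.330980 = -0.324446;  D = +0.183357-0.267666i
d^2_{0,0}: k∈[0..2] ⇒ +0.000375 -0.075944 +0.961653 = +0.886084;  D = +0.886084+0.000000i
d^2_{1,0}: k∈[0..1] ⇒ -0.006535 +0.330980 = +0.324446;  D = -0.183357-0.267666i
d^2_{2,0}: single k=0 term ⇒ +0.046506;  D = -0.016800+0.043366i
Y_2^{m'}(θ=1.1805,φ=2.9579) and Σ D·Y over m':
  (-0.0168-0.0434i)·(+0.3083+0.1187i)  (+0.1834-0.2677i)·(-0.2672-0.0497i)  (+0.8861+0.0000i)·(-0.1784+0.0000i)  (-0.1834-0.2677i)·(+0.2672-0.0497i)  (-0.0168+0.0434i)·(+0.3083-0.1187i)
Y_2^0(R⁻¹ n̂) = -0.282756-0.000000i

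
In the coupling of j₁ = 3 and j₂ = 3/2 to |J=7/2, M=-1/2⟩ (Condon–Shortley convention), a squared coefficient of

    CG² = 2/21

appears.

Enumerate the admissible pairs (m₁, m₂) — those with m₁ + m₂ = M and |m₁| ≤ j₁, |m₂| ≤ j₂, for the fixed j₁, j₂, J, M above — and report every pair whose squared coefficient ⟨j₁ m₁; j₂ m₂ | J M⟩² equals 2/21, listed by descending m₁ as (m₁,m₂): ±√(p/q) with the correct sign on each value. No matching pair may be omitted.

Admissible pairs with m₁+m₂ = M = -1/2: (-2,3/2), (-1,1/2), (0,-1/2), (1,-3/2)
  (m₁,m₂)=(1,-3/2): CG² = 8/21, CG = +√(8/21)
  (m₁,m₂)=(0,-1/2): CG² = 2/21, CG = +√(2/21)   ← matches the target
  (m₁,m₂)=(-1,1/2): CG² = 2/7, CG = −√(2/7)
  (m₁,m₂)=(-2,3/2): CG² = 5/21, CG = −√(5/21)
Pairs with CG² = 2/21: (0,-1/2): +√(2/21)

(0,-1/2): +√(2/21)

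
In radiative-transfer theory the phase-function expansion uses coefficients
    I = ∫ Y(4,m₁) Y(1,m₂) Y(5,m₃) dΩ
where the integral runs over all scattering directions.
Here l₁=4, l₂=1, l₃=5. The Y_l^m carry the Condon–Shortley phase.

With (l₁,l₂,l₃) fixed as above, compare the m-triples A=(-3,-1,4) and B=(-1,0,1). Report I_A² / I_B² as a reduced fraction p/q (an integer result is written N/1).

Same 4,1,5: normalisation and zero-m 3j drop out of the ratio.
A: Δ: 0! 8! 2! / 11! → 1/495; sum: t=0:+1/10080 = 1/10080; 3j²(4 1 5; -3 -1 4) = Δ·Π!·Σ² = 4/55  (sign -1)
B: Δ: 0! 8! 2! / 11! → 1/495; sum: t=0:+1/720 = 1/720; 3j²(4 1 5; -1 0 1) = Δ·Π!·Σ² = 8/165  (sign +1)
I_A²/I_B² = (4/55)/(8/165) = 3/2

3/2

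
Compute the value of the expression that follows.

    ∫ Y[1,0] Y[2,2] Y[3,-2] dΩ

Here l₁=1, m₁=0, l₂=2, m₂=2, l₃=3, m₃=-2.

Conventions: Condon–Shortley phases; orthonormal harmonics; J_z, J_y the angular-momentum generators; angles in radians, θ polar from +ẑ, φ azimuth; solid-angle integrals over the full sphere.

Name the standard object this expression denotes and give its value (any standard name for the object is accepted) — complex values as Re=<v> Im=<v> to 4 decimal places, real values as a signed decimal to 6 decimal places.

This is a Gaunt coefficient — the integral of a triple product of spherical harmonics over the sphere.
Rules hold: Σm=0, L=6 even, 1≤3≤3.
N = 3·5·7 = 105
Δ = 0!·2!·4!/7! = 1/105
Racah Σ t=0..0: t=0:+1/4 = 1/4
⇒ 3j(1 2 3; 0 0 0)² = 3/35, sgn -1
Racah Σ t=0..0: t=0:+1/24 = 1/24
⇒ 3j(1 2 3; 0 2 -2)² = 1/21, sgn -1
4πI² = N·(3j₀)²·(3jₘ)² = 3/7
I = +1·√(0.428571/4π) = 0.18467439

Gaunt coefficient, +0.184674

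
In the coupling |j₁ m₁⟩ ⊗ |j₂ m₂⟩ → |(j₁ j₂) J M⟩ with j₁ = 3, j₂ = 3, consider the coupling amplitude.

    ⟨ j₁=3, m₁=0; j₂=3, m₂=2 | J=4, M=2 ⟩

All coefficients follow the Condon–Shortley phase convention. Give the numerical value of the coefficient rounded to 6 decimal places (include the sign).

√[9·2!4!4!/11! · 3!3!5!1!6!2!] = √(124416/77)
  +(−1)^1/∏(1,1,2,4,2,0)! = -1/96  (running -1/96)
  +(−1)^2/∏(2,0,1,3,3,1)! = 1/72  (running 1/288)
⟨..|..⟩ = √(124416/77)·(1/288) = +0.139573

+0.139573  (= +√(3/154))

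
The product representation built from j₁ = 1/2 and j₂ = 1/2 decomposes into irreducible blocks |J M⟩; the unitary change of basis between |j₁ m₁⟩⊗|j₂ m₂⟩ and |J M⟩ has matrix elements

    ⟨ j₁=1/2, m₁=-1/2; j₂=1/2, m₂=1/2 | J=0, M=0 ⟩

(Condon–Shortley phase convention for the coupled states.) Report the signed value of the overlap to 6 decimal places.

triangle: 1!*0!*0!/2! = 1/2
(j±m)!: 0!*1!*1!*0!*0!*0! = 1
prefactor² = (2J+1)*Δ*N² = 1/2
  k=1: −1/(1!*0!*0!*0!*0!*0!) = -1
Σ = -1  ⇒  CG² = 1/2*(-1)² = 1/2
CG = −√(1/2) = -0.707107

-0.707107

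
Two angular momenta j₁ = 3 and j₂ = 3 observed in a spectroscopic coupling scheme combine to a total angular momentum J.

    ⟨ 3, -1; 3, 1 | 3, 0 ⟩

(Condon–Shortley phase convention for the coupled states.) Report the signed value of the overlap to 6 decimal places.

+0.408248

triangle: 3!·3!·3!/10! = 216/3628800
(j±m)!: 2!·4!·4!·2!·3!·3! = 82944
prefactor² = (2J+1)·Δ·N² = 864/25
  k=1: −1/(1!·2!·3!·3!·0!·0!) = -1/72
  k=2: +1/(2!·1!·2!·2!·1!·1!) = 1/8
  k=3: −1/(3!·0!·1!·1!·2!·2!) = -1/24
Σ = 5/72  ⇒  CG² = 864/25·(5/72)² = 1/6
CG = +√(1/6) = +0.408248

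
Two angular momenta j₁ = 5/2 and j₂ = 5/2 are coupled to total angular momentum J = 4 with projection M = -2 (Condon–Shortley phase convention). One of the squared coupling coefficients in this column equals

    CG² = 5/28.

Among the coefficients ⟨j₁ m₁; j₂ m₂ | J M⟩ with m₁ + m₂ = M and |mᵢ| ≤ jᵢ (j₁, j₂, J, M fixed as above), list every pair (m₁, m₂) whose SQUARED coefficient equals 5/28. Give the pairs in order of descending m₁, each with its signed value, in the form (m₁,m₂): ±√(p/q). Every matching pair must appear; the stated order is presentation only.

(-1/2,-3/2): +√(5/28); (-3/2,-1/2): −√(5/28)

Admissible pairs with m₁+m₂ = M = -2: (-5/2,1/2), (-3/2,-1/2), (-1/2,-3/2), (1/2,-5/2)
  (m₁,m₂)=(1/2,-5/2): CG² = 9/28, CG = +√(9/28)
  (m₁,m₂)=(-1/2,-3/2): CG² = 5/28, CG = +√(5/28)   ← matches the target
  (m₁,m₂)=(-3/2,-1/2): CG² = 5/28, CG = −√(5/28)   ← matches the target
  (m₁,m₂)=(-5/2,1/2): CG² = 9/28, CG = −√(9/28)
Pairs with CG² = 5/28: (-1/2,-3/2): +√(5/28); (-3/2,-1/2): −√(5/28)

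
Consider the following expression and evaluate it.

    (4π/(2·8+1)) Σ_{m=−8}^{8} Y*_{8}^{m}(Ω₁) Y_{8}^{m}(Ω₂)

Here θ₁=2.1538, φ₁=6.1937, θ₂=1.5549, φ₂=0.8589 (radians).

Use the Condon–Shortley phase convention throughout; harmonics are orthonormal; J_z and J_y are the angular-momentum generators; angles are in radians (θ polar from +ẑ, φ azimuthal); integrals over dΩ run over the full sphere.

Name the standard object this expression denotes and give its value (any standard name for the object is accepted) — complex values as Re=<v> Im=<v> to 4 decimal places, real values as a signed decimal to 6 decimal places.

This sum is the spherical-harmonic addition theorem: it equals the Legendre polynomial P_l(cos γ) of the angle γ between the two directions.
Addition theorem: P_8(cos γ) = (4π/17) Σ_m Y*_{lm}(Ω₁) Y_{lm}(Ω₂), m = −8…8:
  m=-8: Y*=(0.091738, -0.079795)  Y=(0.428426, -0.285625)  product (0.016512, -0.060389)
  m=-7: Y*=(-0.259836, 0.188020)  Y=(0.031549, 0.008762)  product (-0.009845, 0.003655)
  m=-6: Y*=(0.388258, -0.231107)  Y=(-0.159944, -0.338854)  product (-0.140411, -0.094599)
  m=-5: Y*=(-0.253043, 0.121432)  Y=(0.015707, -0.035373)  product (0.000321, 0.010858)
  m=-4: Y*=(-0.139923, 0.052339)  Y=(-0.321487, 0.097341)  product (0.039889, -0.030447)
  m=-3: Y*=(0.350038, -0.096294)  Y=(-0.035092, -0.022241)  product (-0.014425, -0.004406)
  m=-2: Y*=(-0.033831, 0.006120)  Y=(0.046840, 0.316332)  product (-0.003521, -0.010415)
  m=-1: Y*=(-0.340310, 0.030534)  Y=(-0.027942, 0.032384)  product (0.008520, -0.011874)
  m=+0: Y*=(0.087009, -0.000000)  Y=(0.315148, 0.000000)  product (0.027421, 0.000000)
  m=+1: Y*=(0.340310, 0.030534)  Y=(0.027942, 0.032384)  product (0.008520, 0.011874)
  m=+2: Y*=(-0.033831, -0.006120)  Y=(0.046840, -0.316332)  product (-0.003521, 0.010415)
  m=+3: Y*=(-0.350038, -0.096294)  Y=(0.035092, -0.022241)  product (-0.014425, 0.004406)
  m=+4: Y*=(-0.139923, -0.052339)  Y=(-0.321487, -0.097341)  product (0.039889, 0.030447)
  m=+5: Y*=(0.253043, 0.121432)  Y=(-0.015707, -0.035373)  product (0.000321, -0.010858)
  m=+6: Y*=(0.388258, 0.231107)  Y=(-0.159944, 0.338854)  product (-0.140411, 0.094599)
  m=+7: Y*=(0.259836, 0.188020)  Y=(-0.031549, 0.008762)  product (-0.009845, -0.003655)
  m=+8: Y*=(0.091738, 0.079795)  Y=(0.428426, 0.285625)  product (0.016512, 0.060389)
Total Σ_m = (-0.178500, -0.000000). Multiply by 0.739198: (-0.131947, -0.000000). P_8(cos γ) = -0.131947

Legendre polynomial (addition theorem), -0.131947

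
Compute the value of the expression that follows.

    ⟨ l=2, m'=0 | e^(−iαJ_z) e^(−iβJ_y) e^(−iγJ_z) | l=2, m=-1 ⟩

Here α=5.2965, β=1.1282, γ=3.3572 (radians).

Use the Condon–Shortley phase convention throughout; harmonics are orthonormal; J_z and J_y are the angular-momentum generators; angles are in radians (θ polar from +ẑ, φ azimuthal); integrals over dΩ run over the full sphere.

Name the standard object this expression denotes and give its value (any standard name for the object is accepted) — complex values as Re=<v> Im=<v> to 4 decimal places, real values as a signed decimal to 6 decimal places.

Wigner D-matrix element, Re=0.4630 Im=0.1014

This is a Wigner D-matrix element — the rotation-matrix element ⟨l m'| R(α,β,γ) |l m⟩ in the angular-momentum basis.
Split into d^2_{0,-1}(β=1.1282) × two z-phases.
Half-angle: c=0.845070, s=0.534655. N=√(2·2·1·6)=4.898979
k∈{0,1} keeps every argument non-negative
  k=0: (−1)^1·4.8990/(2)·0.8451^3·0.5347^1 = -0.790365
  k=1: (−1)^2·4.8990/(2)·0.8451^1·0.5347^3 = +0.316366
d^2_{0,-1}(1.1282) = -0.790365 +0.316366 = -0.473999
Attach z-rotation phases: D = e^{-i(0)(5.2965)}·(-0.473999)·e^{-i(-1)(3.3572)} = +0.463024+0.101408i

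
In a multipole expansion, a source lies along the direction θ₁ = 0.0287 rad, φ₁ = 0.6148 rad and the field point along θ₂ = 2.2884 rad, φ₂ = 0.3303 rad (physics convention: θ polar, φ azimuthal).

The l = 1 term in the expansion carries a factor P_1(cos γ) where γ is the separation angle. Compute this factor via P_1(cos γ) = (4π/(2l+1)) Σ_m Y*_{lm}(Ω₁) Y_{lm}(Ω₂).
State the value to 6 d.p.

Expand P_1 via completeness: Σ_{m} conj(Y_{1,m}) at Ω₁ times Y_{1,m} at Ω₂ —
  m=-1: Y*=(0.008099, 0.005719)  Y=(0.246220, -0.084419)  product (0.002477, 0.000724)
  m=+0: Y*=(0.488401, -0.000000)  Y=(-0.321296, 0.000000)  product (-0.156921, 0.000000)
  m=+1: Y*=(-0.008099, 0.005719)  Y=(-0.246220, -0.084419)  product (0.002477, -0.000724)
Total Σ_m = (-0.151968, 0.000000). Multiply by 4.188790: (-0.636560, 0.000000). P_1(cos γ) = -0.636560

-0.636560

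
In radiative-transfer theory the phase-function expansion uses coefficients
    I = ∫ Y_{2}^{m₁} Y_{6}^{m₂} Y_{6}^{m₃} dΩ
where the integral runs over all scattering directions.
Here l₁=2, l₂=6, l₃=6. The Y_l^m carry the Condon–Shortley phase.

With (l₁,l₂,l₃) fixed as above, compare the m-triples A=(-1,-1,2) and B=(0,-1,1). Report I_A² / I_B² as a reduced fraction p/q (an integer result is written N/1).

Shared (l₁,l₂,l₃)=(2,6,6): N and (l;000)² cancel in I_A²/I_B².
A: Δ = 2!·2!·10!/15! = 1/90090; Racah Σ t=1..2: t=1:−1/34560 t=2:+1/60480 = -1/80640; ⇒ 3j(2 6 6; -1 -1 2)² = 6/1001, sgn -1
B: Δ = 2!·2!·10!/15! = 1/90090; Racah Σ t=0..2: t=0:+1/57600 t=1:−1/17280 t=2:+1/120960 = -13/403200; ⇒ 3j(2 6 6; 0 -1 1)² = 13/770, sgn +1
I_A²/I_B² = (6/1001)/(13/770) = 60/169

60/169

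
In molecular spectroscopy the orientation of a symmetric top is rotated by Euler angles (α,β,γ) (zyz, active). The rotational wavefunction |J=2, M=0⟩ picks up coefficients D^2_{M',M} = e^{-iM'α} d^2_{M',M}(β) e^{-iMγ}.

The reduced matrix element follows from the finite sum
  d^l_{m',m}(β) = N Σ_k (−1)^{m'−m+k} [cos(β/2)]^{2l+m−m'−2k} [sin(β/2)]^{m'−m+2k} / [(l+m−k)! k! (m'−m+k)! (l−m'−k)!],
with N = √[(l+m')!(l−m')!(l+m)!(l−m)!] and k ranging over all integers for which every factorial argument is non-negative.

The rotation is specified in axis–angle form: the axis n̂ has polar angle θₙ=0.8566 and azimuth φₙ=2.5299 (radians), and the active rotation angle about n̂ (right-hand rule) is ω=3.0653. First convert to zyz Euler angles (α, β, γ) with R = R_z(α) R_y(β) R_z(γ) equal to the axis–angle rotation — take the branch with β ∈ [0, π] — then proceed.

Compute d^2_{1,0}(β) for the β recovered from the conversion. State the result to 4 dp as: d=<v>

d=0.1701

Axis–angle → zyz. n̂ = (sinθₙcosφₙ, sinθₙsinφₙ, cosθₙ) = (-0.618609, +0.433918, +0.655010), ω = 3.0653.
R = I cosω + sinω [n̂]ₓ + (1−cosω) n̂n̂ᵀ gives
  R = [-0.232851, -0.585994, -0.776139; -0.486146, -0.621070, +0.614764; -0.842284, +0.520465, -0.140262]
β = atan2(√(R₁₃²+R₂₃²), R₃₃) = 1.711522; α = atan2(R₂₃, R₁₃) mod 2π = 2.471700; γ = atan2(R₃₂, −R₃₁) mod 2π = 0.553492
d^2_{1,0}(β=1.7115) via the finite sum:
With c≡cos(β/2)=0.655644 and s≡sin(β/2)=0.755070, N=[6·1·2·2]^{1/2}=4.898979
k∈{0,1} keeps every argument non-negative
  k=0: (−1)^1·4.8990/(2)·0.6556^3·0.7551^1 = -0.521275
  k=1: (−1)^2·4.8990/(2)·0.6556^1·0.7551^3 = +0.691362
d^2_{1,0}(1.7115) = -0.521275 +0.691362 = +0.170087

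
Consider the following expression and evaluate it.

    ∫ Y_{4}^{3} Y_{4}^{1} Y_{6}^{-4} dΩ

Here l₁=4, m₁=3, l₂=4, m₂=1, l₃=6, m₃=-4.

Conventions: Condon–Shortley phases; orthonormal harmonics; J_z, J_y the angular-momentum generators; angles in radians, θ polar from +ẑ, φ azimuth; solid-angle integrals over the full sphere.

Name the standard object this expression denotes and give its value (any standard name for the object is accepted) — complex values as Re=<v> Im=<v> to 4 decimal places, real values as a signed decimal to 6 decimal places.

This is a Gaunt coefficient — the integral of a triple product of spherical harmonics over the sphere.
m-sum 0 ✓  L=14 even ✓  0≤6≤8 ✓
Π(2lᵢ+1) = 9×9×13 = 1053
triangle coeff Δ(4,4,6) = 1/1261260
Σ_t [0,2]: t=0:+1/4608 t=1:−1/1296 t=2:+1/4608 = -7/20736
(3j)²=20/1287 [(4 4 6; 0 0 0)], sign=-1
Σ_t [0,1]: t=0:+1/28800 t=1:−1/34560 = 1/172800
(3j)²=1/1430 [(4 4 6; 3 1 -4)], sign=+1
⇒ 4πI² = 18/1573
I = (-1)√(18/1573/(4π)) = -0.03017637

Gaunt coefficient, -0.030176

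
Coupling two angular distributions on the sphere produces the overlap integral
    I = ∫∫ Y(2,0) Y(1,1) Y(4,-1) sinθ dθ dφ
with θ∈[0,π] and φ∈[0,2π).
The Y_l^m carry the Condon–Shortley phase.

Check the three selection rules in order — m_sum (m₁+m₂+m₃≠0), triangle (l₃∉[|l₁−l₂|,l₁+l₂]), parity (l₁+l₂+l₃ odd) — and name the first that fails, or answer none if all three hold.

triangle

m₁+m₂+m₃ = 0 + 1 − 1 = 0  ✓
triangle: need |l₁−l₂| ≤ l₃ ≤ l₁+l₂ = [1,3]; l₃=4 is outside  ✗
parity: l₁+l₂+l₃ = 7 is odd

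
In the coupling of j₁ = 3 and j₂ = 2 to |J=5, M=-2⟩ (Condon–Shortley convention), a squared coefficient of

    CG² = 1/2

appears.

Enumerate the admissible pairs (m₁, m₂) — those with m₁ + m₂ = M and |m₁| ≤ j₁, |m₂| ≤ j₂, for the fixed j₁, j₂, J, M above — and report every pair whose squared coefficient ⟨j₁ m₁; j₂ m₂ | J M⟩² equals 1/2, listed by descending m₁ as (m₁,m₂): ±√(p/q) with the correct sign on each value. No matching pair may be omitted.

Admissible pairs with m₁+m₂ = M = -2: (-3,1), (-2,0), (-1,-1), (0,-2)
  (m₁,m₂)=(0,-2): CG² = 1/6, CG = +√(1/6)
  (m₁,m₂)=(-1,-1): CG² = 1/2, CG = +√(1/2)   ← matches the target
  (m₁,m₂)=(-2,0): CG² = 3/10, CG = +√(3/10)
  (m₁,m₂)=(-3,1): CG² = 1/30, CG = +√(1/30)
Pairs with CG² = 1/2: (-1,-1): +√(1/2)

(-1,-1): +√(1/2)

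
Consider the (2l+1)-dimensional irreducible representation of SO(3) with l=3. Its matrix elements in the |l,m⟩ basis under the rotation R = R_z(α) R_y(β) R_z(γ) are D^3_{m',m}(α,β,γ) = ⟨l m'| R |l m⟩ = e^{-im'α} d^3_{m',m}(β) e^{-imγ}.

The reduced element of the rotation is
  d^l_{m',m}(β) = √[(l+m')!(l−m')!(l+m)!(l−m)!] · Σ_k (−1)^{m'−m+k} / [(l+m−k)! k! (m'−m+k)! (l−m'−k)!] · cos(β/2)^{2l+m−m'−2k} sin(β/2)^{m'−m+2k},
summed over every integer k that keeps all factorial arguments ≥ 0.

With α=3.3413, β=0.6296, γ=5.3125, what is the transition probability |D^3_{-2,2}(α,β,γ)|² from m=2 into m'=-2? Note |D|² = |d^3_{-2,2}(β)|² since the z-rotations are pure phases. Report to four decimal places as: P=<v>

D^3_{-2,2}(3.3413,0.6296,5.3125) = e^{-i·-2·3.3413}·d^3_{-2,2}(0.6296)·e^{-i·2·5.3125}. Compute d first:
With c≡cos(β/2)=0.950858 and s≡sin(β/2)=0.309626, N=[1·120·120·1]^{1/2}=120.000000
k: max(0,(2)−(-2))=4 … min(3+(2),3−(-2))=5
  k=4: (−1)^0·120.0000/(24)·0.9509^2·0.3096^4 = +0.041548
  k=5: (−1)^1·120.0000/(120)·0.9509^0·0.3096^6 = -0.000881
d^3_{-2,2}(0.6296) = +0.041548 -0.000881 = +0.040667
|D^3_{-2,2}|² = |d^3_{-2,2}(β)|² = (+0.040667)² = 0.001654 (the z-rotation phases have unit modulus)

P=0.0017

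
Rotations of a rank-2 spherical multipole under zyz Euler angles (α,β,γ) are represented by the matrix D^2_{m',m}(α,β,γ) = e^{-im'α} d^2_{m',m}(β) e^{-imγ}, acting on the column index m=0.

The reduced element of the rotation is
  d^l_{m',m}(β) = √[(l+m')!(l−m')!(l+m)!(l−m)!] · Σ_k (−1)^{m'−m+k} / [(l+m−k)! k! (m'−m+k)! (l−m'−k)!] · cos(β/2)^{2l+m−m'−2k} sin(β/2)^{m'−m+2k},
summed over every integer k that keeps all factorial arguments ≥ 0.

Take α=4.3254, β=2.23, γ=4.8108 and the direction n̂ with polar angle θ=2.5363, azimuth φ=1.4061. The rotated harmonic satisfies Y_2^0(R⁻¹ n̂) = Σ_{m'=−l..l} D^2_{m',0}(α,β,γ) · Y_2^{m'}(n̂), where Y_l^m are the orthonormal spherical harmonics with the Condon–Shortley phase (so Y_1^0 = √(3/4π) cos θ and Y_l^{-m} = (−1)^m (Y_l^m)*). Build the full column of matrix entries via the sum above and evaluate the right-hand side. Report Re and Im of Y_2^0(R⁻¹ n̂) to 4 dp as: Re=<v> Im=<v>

Need the full column D^2_{m',0} for m'=−2..2 at α=4.3254, β=2.2300, γ=4.8108.
cos(β/2)=0.440177, sin(β/2)=0.897911
d^2_{-2,0}: single k=2 term ⇒ +0.382646;  D = -0.273644+0.267464i
d^2_{-1,0}: k∈[1..2] ⇒ +0.187582 -0.780554 = -0.592972;  D = +0.223789+0.549121i
d^2_{0,0}: k∈[0..2] ⇒ +0.037541 -0.624859 +0.650029 = +0.062712;  D = +0.062712+0.000000i
d^2_{1,0}: k∈[0..1] ⇒ -0.187582 +0.780554 = +0.592972;  D = -0.223789+0.549121i
d^2_{2,0}: single k=0 term ⇒ +0.382646;  D = -0.273644-0.267464i
Y_2^{m'}(θ=2.5363,φ=1.4061) and Σ D·Y over m':
  (-0.2736+0.2675i)·(-0.1183-0.0405i)  (+0.2238+0.5491i)·(-0.0593+0.3566i)  (+0.0627+0.0000i)·(+0.3244+0.0000i)  (-0.2238+0.5491i)·(+0.0593+0.3566i)  (-0.2736-0.2675i)·(-0.1183+0.0405i)
Y_2^0(R⁻¹ n̂) = -0.311400+0.000000i

Re=-0.3114 Im=0.0000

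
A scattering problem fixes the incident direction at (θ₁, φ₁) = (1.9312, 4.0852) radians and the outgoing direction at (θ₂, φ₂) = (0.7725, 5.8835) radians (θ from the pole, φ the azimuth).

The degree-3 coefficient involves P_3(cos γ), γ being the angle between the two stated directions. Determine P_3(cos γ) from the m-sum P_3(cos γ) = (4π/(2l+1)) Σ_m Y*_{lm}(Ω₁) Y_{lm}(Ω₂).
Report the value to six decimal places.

Term-by-term m-sum for l=3 (normalisation 4π/7 = 1.795196):
  m=-3: (+0.325489-0.104540i) × (+0.051522+0.132152i) = +0.030585+0.037628i  (running Σ = +0.030585+0.037628i)
  m=-2: (+0.098199-0.299917i) × (+0.248549+0.255594i) = +0.101064-0.049445i  (running Σ = +0.131649-0.011817i)
  m=-1: (+0.067120+0.092602i) × (+0.325067+0.137315i) = +0.009103+0.039319i  (running Σ = +0.140752+0.027501i)
  m=0: (+0.312972-0.000000i) × (-0.116395+0.000000i) = -0.036428+0.000000i  (running Σ = +0.104323+0.027501i)
  m=1: (-0.067120+0.092602i) × (-0.325067+0.137315i) = +0.009103-0.039319i  (running Σ = +0.113426-0.011817i)
  m=2: (+0.098199+0.299917i) × (+0.248549-0.255594i) = +0.101064+0.049445i  (running Σ = +0.214490+0.037628i)
  m=3: (-0.325489-0.104540i) × (-0.051522+0.132152i) = +0.030585-0.037628i  (running Σ = +0.245075+0.000000i)
Total Σ_m = +0.245075+0.000000i. Multiply by 1.795196: +0.439958+0.000000i. P_3(cos γ) = 0.439958

0.439958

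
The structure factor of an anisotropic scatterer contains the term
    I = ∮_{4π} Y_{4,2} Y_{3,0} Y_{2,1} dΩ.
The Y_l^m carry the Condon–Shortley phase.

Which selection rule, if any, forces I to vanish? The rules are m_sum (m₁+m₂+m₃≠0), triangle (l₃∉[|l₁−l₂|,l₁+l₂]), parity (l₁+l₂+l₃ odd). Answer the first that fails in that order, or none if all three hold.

m₁+m₂+m₃ = 2 + 0 + 1 = 3  ✗
triangle: |4−3|=1 ≤ l₃=2 ≤ 4+3=7
parity: l₁+l₂+l₃ = 9 is odd

m_sum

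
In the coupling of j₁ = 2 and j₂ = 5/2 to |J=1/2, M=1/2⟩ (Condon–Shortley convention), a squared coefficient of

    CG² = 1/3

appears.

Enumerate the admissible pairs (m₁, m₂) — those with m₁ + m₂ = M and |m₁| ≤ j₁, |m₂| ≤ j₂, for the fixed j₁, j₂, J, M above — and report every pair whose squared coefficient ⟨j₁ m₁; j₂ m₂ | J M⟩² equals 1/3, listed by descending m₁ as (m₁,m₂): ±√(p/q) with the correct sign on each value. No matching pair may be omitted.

Admissible pairs with m₁+m₂ = M = 1/2: (-2,5/2), (-1,3/2), (0,1/2), (1,-1/2), (2,-3/2)
  (m₁,m₂)=(2,-3/2): CG² = 1/15, CG = +√(1/15)
  (m₁,m₂)=(1,-1/2): CG² = 2/15, CG = −√(2/15)
  (m₁,m₂)=(0,1/2): CG² = 1/5, CG = +√(1/5)
  (m₁,m₂)=(-1,3/2): CG² = 4/15, CG = −√(4/15)
  (m₁,m₂)=(-2,5/2): CG² = 1/3, CG = +√(1/3)   ← matches the target
Pairs with CG² = 1/3: (-2,5/2): +√(1/3)

(-2,5/2): +√(1/3)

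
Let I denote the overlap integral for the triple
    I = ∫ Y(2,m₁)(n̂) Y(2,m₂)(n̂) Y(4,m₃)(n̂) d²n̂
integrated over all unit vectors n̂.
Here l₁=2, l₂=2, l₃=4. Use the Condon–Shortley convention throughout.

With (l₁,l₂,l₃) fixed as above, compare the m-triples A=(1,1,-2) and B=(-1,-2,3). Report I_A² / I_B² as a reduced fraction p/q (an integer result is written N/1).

8/7

Same 2,2,4: normalisation and zero-m 3j drop out of the ratio.
A: Δ: 0! 4! 4! / 9! → 1/630; sum: t=0:+1/36 = 1/36; 3j²(2 2 4; 1 1 -2) = Δ·Π!·Σ² = 4/63  (sign +1)
B: Δ: 0! 4! 4! / 9! → 1/630; sum: t=0:+1/144 = 1/144; 3j²(2 2 4; -1 -2 3) = Δ·Π!·Σ² = 1/18  (sign -1)
I_A²/I_B² = (4/63)/(1/18) = 8/7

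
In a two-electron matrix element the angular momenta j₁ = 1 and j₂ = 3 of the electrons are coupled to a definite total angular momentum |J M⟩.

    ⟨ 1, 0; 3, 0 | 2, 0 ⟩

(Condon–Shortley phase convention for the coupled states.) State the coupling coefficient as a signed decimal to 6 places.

-0.654654

√[5·2!0!4!/7! · 1!1!3!3!2!2!] = √(48/7)
  +(−1)^1/∏(1,1,0,2,0,2)! = -1/4  (running -1/4)
⟨..|..⟩ = √(48/7)·(-1/4) = -0.654654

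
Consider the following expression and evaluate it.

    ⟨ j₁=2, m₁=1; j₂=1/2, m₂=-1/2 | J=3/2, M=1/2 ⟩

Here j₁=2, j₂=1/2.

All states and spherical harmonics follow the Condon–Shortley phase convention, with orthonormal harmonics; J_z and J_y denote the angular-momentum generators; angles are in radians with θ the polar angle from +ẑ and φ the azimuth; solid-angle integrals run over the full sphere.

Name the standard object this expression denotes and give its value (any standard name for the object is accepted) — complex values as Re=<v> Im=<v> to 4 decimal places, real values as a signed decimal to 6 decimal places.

This is a Clebsch–Gordan (vector-coupling) coefficient.
j₁+j₂−J=1  J+j₁−j₂=3  J−j₁+j₂=0  j₁+j₂+J+1=5
(j₁±m₁, j₂±m₂, J±M) = (3,1,0,1,2,1)
P² = 12/5
sum k=0..0:
  [0] +1/2 = 1/2
S = 1/2
C² = P²·S² = 3/5 ; C = +0.774597

Clebsch–Gordan coefficient, +√(3/5) ≈ +0.774597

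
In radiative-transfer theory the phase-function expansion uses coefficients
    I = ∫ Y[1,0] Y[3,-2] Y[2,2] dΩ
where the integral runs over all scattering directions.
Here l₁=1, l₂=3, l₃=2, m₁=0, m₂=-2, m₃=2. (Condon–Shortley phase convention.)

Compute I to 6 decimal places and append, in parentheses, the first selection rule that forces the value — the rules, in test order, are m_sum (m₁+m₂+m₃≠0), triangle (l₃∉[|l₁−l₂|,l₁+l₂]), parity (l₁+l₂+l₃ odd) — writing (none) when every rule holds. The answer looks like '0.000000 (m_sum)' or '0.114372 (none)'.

Rules hold: Σm=0, L=6 even, 2≤2≤4.
N = 3·7·5 = 105
Δ = 2!·0!·4!/7! = 1/105
Racah Σ t=1..1: t=1:−1/4 = -1/4
⇒ 3j(1 3 2; 0 0 0)² = 3/35, sgn -1
Racah Σ t=1..1: t=1:−1/24 = -1/24
⇒ 3j(1 3 2; 0 -2 2)² = 1/21, sgn -1
4πI² = N·(3j₀)²·(3jₘ)² = 3/7
I = +1·√(0.428571/4π) = 0.18467439
No selection rule forces the value: the integral is nonzero (none).

0.184674 (none)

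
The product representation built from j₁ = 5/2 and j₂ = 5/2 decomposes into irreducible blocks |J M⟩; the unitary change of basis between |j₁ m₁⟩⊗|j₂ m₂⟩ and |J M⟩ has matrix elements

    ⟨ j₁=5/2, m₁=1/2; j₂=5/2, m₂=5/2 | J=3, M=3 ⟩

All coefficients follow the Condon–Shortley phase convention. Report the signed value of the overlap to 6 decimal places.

+√(5/18) = +0.527046

√[7·2!3!3!/9! · 3!2!5!0!6!0!] = √(1440)
  +(−1)^2/∏(2,0,0,3,3,0)! = 1/72  (running 1/72)
⟨..|..⟩ = √(1440)·(1/72) = +0.527046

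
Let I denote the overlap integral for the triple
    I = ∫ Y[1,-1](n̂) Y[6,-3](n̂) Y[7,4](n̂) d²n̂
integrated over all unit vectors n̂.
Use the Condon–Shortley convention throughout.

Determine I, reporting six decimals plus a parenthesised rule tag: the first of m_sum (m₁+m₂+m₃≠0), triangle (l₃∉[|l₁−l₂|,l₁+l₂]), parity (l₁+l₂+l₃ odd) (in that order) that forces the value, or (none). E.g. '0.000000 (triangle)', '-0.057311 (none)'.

0.259489 (none)

Rules hold: Σm=0, L=14 even, 5≤7≤7.
N = 3·13·15 = 585
Δ = 0!·2!·12!/15! = 1/1365
Racah Σ t=0..0: t=0:+1/518400 = 1/518400
⇒ 3j(1 6 7; 0 0 0)² = 7/195, sgn -1
Racah Σ t=0..0: t=0:+1/4354560 = 1/4354560
⇒ 3j(1 6 7; -1 -3 4)² = 11/273, sgn -1
4πI² = N·(3j₀)²·(3jₘ)² = 11/13
I = +1·√(0.846154/4π) = 0.25948947
No selection rule forces the value: the integral is nonzero (none).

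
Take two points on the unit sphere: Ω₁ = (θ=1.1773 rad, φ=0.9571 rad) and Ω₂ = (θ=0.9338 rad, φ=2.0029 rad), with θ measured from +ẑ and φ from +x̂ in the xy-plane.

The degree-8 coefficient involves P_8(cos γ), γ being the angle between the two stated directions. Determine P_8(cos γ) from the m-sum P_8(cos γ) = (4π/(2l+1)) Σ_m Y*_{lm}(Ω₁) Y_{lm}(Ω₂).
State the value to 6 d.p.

0.212764

Term-by-term m-sum for l=8 (normalisation 4π/17 = 0.739198):
  [-8]  conj(Y_{8,-8})(Ω₁) = (0.053455, 0.267575) ; Y_{8,-8}(Ω₂) = (-0.085463, 0.027870) ; Δ = (-0.012026, -0.021378)
  [-7]  conj(Y_{8,-7})(Ω₁) = (0.414373, 0.183318) ; Y_{8,-7}(Ω₂) = (0.031021, -0.264226) ; Δ = (0.061292, -0.103802)
  [-6]  conj(Y_{8,-6})(Ω₁) = (0.241397, -0.144893) ; Y_{8,-6}(Ω₂) = (0.373199, 0.228282) ; Δ = (0.123166, 0.001033)
  [-5]  conj(Y_{8,-5})(Ω₁) = (-0.012164, 0.166082) ; Y_{8,-5}(Ω₂) = (-0.311250, 0.208274) ; Δ = (-0.030804, -0.054226)
  [-4]  conj(Y_{8,-4})(Ω₁) = (0.269794, 0.221226) ; Y_{8,-4}(Ω₂) = (0.001400, 0.008806) ; Δ = (-0.001570, 0.002685)
  [-3]  conj(Y_{8,-3})(Ω₁) = (-0.005236, 0.001451) ; Y_{8,-3}(Ω₂) = (-0.342152, -0.096348) ; Δ = (0.001931, 0.000008)
  [-2]  conj(Y_{8,-2})(Ω₁) = (-0.112566, 0.314807) ; Y_{8,-2}(Ω₂) = (0.120588, -0.141267) ; Δ = (0.030898, 0.053864)
  [-1]  conj(Y_{8,-1})(Ω₁) = (0.035176, 0.049935) ; Y_{8,-1}(Ω₂) = (-0.117030, -0.253767) ; Δ = (0.008555, -0.014770)
  [+0]  conj(Y_{8,0})(Ω₁) = (-0.323674, -0.000000) ; Y_{8,0}(Ω₂) = (0.231873, 0.000000) ; Δ = (-0.075051, -0.000000)
  [+1]  conj(Y_{8,1})(Ω₁) = (-0.035176, 0.049935) ; Y_{8,1}(Ω₂) = (0.117030, -0.253767) ; Δ = (0.008555, 0.014770)
  [+2]  conj(Y_{8,2})(Ω₁) = (-0.112566, -0.314807) ; Y_{8,2}(Ω₂) = (0.120588, 0.141267) ; Δ = (0.030898, -0.053864)
  [+3]  conj(Y_{8,3})(Ω₁) = (0.005236, 0.001451) ; Y_{8,3}(Ω₂) = (0.342152, -0.096348) ; Δ = (0.001931, -0.000008)
  [+4]  conj(Y_{8,4})(Ω₁) = (0.269794, -0.221226) ; Y_{8,4}(Ω₂) = (0.001400, -0.008806) ; Δ = (-0.001570, -0.002685)
  [+5]  conj(Y_{8,5})(Ω₁) = (0.012164, 0.166082) ; Y_{8,5}(Ω₂) = (0.311250, 0.208274) ; Δ = (-0.030804, 0.054226)
  [+6]  conj(Y_{8,6})(Ω₁) = (0.241397, 0.144893) ; Y_{8,6}(Ω₂) = (0.373199, -0.228282) ; Δ = (0.123166, -0.001033)
  [+7]  conj(Y_{8,7})(Ω₁) = (-0.414373, 0.183318) ; Y_{8,7}(Ω₂) = (-0.031021, -0.264226) ; Δ = (0.061292, 0.103802)
  [+8]  conj(Y_{8,8})(Ω₁) = (0.053455, -0.267575) ; Y_{8,8}(Ω₂) = (-0.085463, -0.027870) ; Δ = (-0.012026, 0.021378)
Accumulated sum (0.287831, -0.000000); after 4π/(2l+1) scaling, (0.212764, -0.000000) ⇒ P_8 = 0.212764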